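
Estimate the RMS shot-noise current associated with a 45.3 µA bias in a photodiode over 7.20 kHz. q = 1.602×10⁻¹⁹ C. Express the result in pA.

I_n = √(2qI·B)
2qI·B = 2 × 1.602×10⁻¹⁹ × 4.53×10⁻⁵ × 7.20×10³ = 1.05×10⁻¹⁹ A²
I_n = √(1.05×10⁻¹⁹) = 3.23×10⁻¹⁰ A = 323 pA

323 pA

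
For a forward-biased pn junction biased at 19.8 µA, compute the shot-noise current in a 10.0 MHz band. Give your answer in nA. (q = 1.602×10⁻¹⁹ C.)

I_n = √(2qI·B)
2qI·B = 2 × 1.602×10⁻¹⁹ × 1.98×10⁻⁵ × 1.00×10⁷ = 6.34×10⁻¹⁷ A²
I_n = √(6.34×10⁻¹⁷) = 7.96×10⁻⁹ A = 7.96 nA

7.96 nA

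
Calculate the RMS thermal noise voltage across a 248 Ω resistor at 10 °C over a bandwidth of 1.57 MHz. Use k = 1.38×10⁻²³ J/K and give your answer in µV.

2.47 µV

T = 10 °C + 273.15 = 283.15 K
V_n = √(4kTRB)
4kTRB = 4 × 1.38×10⁻²³ × 283.15 × 2.48×10² × 1.57×10⁶ = 6.09×10⁻¹² V²
V_n = √(6.09×10⁻¹²) = 2.47×10⁻⁶ V = 2.47 µV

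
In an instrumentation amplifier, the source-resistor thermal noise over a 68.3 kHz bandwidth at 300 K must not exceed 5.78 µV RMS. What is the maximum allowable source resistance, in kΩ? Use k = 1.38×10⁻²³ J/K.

Johnson–Nyquist: V_n = √(4kTRB) ⇒ R = V_n² / (4kTB)
4kTB = 4 × 1.38×10⁻²³ × 300 × 6.83×10⁴ = 1.13×10⁻¹⁵
R = (5.78×10⁻⁶)² / 1.13×10⁻¹⁵ = 2.95×10⁴ Ω = 29.5 kΩ

29.5 kΩ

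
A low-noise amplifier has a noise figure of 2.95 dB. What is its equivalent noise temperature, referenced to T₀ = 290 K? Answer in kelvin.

F = 10^(2.95/10) = 1.97242
T_e = (F − 1)·T₀ = (1.97242 − 1) × 290 = 282 K

282 K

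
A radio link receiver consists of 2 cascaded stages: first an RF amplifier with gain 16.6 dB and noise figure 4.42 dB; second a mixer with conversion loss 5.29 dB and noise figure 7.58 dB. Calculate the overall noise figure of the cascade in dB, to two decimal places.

Convert to linear (a loss of L dB is a gain of −L dB): F_i = 10^(NF_i/10), G_i = 10^(G_i,dB/10)
  Stage 1: F_1 = 10^(4.42/10) = 2.767, G_1 = 10^(16.6/10) = 45.71
  Stage 2: F_2 = 10^(7.58/10) = 5.728, G_2 = 10^(−5.29/10) = 0.2958
Friis cascade:
  F = 2.767 + (5.728 − 1)/45.71 = 2.870
NF = 10 log₁₀(2.870) = 4.58 dB

4.58 dB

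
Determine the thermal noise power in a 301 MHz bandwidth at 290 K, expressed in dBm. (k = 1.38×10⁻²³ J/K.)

−89.2 dBm

P_n = kTB = 1.38×10⁻²³ × 290 × 3.01×10⁸ = 1.20×10⁻¹² W
In dBm: 10 log₁₀(1.20×10⁻¹² / 10⁻³) = −89.2 dBm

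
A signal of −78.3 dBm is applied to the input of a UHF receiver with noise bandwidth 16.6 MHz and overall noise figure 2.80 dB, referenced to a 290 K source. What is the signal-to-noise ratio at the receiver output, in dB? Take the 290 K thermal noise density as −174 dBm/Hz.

20.7 dB

Noise floor: N = −174 + 10 log₁₀(B) + NF
10 log₁₀(1.66×10⁷) = 72.2 dB
N = −174 + 72.2 + 2.80 = −99.00 dBm
SNR = P_sig − N = −78.3 − (−99.00) = 20.70 dB → 20.7 dB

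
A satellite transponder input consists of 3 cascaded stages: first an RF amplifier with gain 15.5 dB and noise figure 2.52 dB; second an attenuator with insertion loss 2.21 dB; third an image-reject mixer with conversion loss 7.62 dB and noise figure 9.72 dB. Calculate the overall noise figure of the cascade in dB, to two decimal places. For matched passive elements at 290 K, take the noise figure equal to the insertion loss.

3.42 dB

Convert to linear (a loss of L dB is a gain of −L dB): F_i = 10^(NF_i/10), G_i = 10^(G_i,dB/10)
  Stage 1: F_1 = 10^(2.52/10) = 1.786, G_1 = 10^(15.5/10) = 35.48
  Stage 2: F_2 = 10^(2.21/10) = 1.663, G_2 = 10^(−2.21/10) = 0.6012
  Stage 3: F_3 = 10^(9.72/10) = 9.376, G_3 = 10^(−7.62/10) = 0.1730
Friis cascade:
  F = 1.786 + (1.663 − 1)/35.48 + (9.376 − 1)/21.33 = 2.198
NF = 10 log₁₀(2.198) = 3.42 dB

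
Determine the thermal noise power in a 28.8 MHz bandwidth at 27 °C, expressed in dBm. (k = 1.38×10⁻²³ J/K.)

−99.2 dBm

T = 27 °C + 273.15 = 300.15 K
P_n = kTB = 1.38×10⁻²³ × 300.15 × 2.88×10⁷ = 1.19×10⁻¹³ W
In dBm: 10 log₁₀(1.19×10⁻¹³ / 10⁻³) = −99.2 dBm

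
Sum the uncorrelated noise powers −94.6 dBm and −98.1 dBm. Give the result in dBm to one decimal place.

−93.0 dBm

Convert to linear, add, convert back:
P₁ = 3.47×10⁻¹³ W, P₂ = 1.55×10⁻¹³ W
P_tot = 5.02×10⁻¹³ W → 10 log₁₀(P_tot / 10⁻³) = −93.0 dBm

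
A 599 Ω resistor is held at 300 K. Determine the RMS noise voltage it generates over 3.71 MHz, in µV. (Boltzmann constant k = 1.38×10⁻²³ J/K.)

V_n = √(4kTRB)
4kTRB = 4 × 1.38×10⁻²³ × 300 × 5.99×10² × 3.71×10⁶ = 3.68×10⁻¹¹ V²
V_n = √(3.68×10⁻¹¹) = 6.07×10⁻⁶ V = 6.07 µV

6.07 µV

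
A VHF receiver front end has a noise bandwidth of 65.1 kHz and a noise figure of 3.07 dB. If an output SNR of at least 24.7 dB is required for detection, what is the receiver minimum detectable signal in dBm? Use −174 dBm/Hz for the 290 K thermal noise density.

−98.1 dBm

Sensitivity = −174 + 10 log₁₀(B) + NF + SNR_min
= −174 + 48.14 + 3.07 + 24.7
= −98.09 dBm → −98.1 dBm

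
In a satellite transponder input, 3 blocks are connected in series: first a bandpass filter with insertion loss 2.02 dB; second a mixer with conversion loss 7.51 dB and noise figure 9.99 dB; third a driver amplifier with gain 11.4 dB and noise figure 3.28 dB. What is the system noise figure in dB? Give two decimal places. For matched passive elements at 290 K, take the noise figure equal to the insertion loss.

Convert to linear (a loss of L dB is a gain of −L dB): F_i = 10^(NF_i/10), G_i = 10^(G_i,dB/10)
  Stage 1: F_1 = 10^(2.02/10) = 1.592, G_1 = 10^(−2.02/10) = 0.6281
  Stage 2: F_2 = 10^(9.99/10) = 9.977, G_2 = 10^(−7.51/10) = 0.1774
  Stage 3: F_3 = 10^(3.28/10) = 2.128, G_3 = 10^(11.4/10) = 13.80
Friis cascade:
  F = 1.592 + (9.977 − 1)/0.6281 + (2.128 − 1)/0.1114 = 26.01
NF = 10 log₁₀(26.01) = 14.15 dB

14.15 dB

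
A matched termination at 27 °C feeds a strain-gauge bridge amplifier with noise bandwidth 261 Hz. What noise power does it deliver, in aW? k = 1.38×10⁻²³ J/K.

1.08 aW

T = 27 °C + 273.15 = 300.15 K
P_n = kTB = 1.38×10⁻²³ × 300.15 × 2.61×10² = 1.08×10⁻¹⁸ W = 1.08 aW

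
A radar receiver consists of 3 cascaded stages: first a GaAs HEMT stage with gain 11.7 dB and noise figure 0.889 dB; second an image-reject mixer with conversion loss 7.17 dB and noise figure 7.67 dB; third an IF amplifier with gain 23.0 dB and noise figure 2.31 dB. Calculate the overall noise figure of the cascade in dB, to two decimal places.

2.56 dB

Convert to linear (a loss of L dB is a gain of −L dB): F_i = 10^(NF_i/10), G_i = 10^(G_i,dB/10)
  Stage 1: F_1 = 10^(0.889/10) = 1.227, G_1 = 10^(11.7/10) = 14.79
  Stage 2: F_2 = 10^(7.67/10) = 5.848, G_2 = 10^(−7.17/10) = 0.1919
  Stage 3: F_3 = 10^(2.31/10) = 1.702, G_3 = 10^(23.0/10) = 199.5
Friis cascade:
  F = 1.227 + (5.848 − 1)/14.79 + (1.702 − 1)/2.838 = 1.802
NF = 10 log₁₀(1.802) = 2.56 dB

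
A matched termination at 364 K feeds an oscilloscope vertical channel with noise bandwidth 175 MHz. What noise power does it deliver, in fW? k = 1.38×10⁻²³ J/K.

879 fW

P_n = kTB = 1.38×10⁻²³ × 364 × 1.75×10⁸ = 8.79×10⁻¹³ W = 879 fW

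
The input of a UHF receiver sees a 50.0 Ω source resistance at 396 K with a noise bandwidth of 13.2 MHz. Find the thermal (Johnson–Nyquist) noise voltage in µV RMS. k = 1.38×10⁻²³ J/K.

V_n = √(4kTRB)
4kTRB = 4 × 1.38×10⁻²³ × 396 × 5.00×10¹ × 1.32×10⁷ = 1.44×10⁻¹¹ V²
V_n = √(1.44×10⁻¹¹) = 3.80×10⁻⁶ V = 3.80 µV

3.80 µV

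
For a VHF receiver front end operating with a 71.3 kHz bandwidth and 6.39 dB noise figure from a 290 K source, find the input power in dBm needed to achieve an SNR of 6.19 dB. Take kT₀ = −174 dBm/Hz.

−112.9 dBm

Sensitivity = −174 + 10 log₁₀(B) + NF + SNR_min
= −174 + 48.53 + 6.39 + 6.19
= −112.89 dBm → −112.9 dBm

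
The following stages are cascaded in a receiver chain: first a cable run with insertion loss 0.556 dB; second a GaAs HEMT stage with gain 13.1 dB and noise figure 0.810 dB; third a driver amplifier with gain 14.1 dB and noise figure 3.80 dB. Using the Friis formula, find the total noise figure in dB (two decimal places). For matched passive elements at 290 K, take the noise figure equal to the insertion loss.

1.61 dB

Convert to linear (a loss of L dB is a gain of −L dB): F_i = 10^(NF_i/10), G_i = 10^(G_i,dB/10)
  Stage 1: F_1 = 10^(0.556/10) = 1.137, G_1 = 10^(−0.556/10) = 0.8798
  Stage 2: F_2 = 10^(0.810/10) = 1.205, G_2 = 10^(13.1/10) = 20.42
  Stage 3: F_3 = 10^(3.80/10) = 2.399, G_3 = 10^(14.1/10) = 25.70
Friis cascade:
  F = 1.137 + (1.205 − 1)/0.8798 + (2.399 − 1)/17.96 = 1.447
NF = 10 log₁₀(1.447) = 1.61 dB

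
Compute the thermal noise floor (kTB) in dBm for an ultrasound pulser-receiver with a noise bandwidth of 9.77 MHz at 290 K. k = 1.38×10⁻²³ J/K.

−104.1 dBm

P_n = kTB = 1.38×10⁻²³ × 290 × 9.77×10⁶ = 3.91×10⁻¹⁴ W
In dBm: 10 log₁₀(3.91×10⁻¹⁴ / 10⁻³) = −104.1 dBm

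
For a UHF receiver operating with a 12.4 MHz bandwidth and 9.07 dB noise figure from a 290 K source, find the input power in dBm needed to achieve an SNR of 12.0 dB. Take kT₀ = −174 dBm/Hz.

−82.0 dBm

Sensitivity = −174 + 10 log₁₀(B) + NF + SNR_min
= −174 + 70.93 + 9.07 + 12.0
= −82.00 dBm → −82.0 dBm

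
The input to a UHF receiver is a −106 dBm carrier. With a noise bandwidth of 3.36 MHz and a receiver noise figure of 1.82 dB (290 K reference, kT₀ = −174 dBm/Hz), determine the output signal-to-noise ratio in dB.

0.9 dB

Noise floor: N = −174 + 10 log₁₀(B) + NF
10 log₁₀(3.36×10⁶) = 65.26 dB
N = −174 + 65.26 + 1.82 = −106.92 dBm
SNR = P_sig − N = −106 − (−106.92) = 0.92 dB → 0.9 dB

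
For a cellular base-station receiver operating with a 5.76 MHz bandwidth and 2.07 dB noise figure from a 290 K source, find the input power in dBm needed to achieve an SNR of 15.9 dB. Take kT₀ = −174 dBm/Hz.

−88.4 dBm

Sensitivity = −174 + 10 log₁₀(B) + NF + SNR_min
= −174 + 67.6 + 2.07 + 15.9
= −88.43 dBm → −88.4 dBm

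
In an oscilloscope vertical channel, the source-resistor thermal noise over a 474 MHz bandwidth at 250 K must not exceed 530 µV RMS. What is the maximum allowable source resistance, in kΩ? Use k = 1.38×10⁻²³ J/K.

Johnson–Nyquist: V_n = √(4kTRB) ⇒ R = V_n² / (4kTB)
4kTB = 4 × 1.38×10⁻²³ × 250 × 4.74×10⁸ = 6.54×10⁻¹²
R = (5.30×10⁻⁴)² / 6.54×10⁻¹² = 4.29×10⁴ Ω = 42.9 kΩ

42.9 kΩ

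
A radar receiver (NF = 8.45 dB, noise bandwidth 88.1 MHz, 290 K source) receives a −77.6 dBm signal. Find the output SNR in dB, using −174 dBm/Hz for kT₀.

Noise floor: N = −174 + 10 log₁₀(B) + NF
10 log₁₀(8.81×10⁷) = 79.45 dB
N = −174 + 79.45 + 8.45 = −86.10 dBm
SNR = P_sig − N = −77.6 − (−86.10) = 8.50 dB → 8.5 dB

8.5 dB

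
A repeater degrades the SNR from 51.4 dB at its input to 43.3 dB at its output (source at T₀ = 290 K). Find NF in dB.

NF (dB) = SNR_in(dB) − SNR_out(dB) when the source is at T₀
NF = 51.4 − 43.3 = 8.1 dB

8.1 dB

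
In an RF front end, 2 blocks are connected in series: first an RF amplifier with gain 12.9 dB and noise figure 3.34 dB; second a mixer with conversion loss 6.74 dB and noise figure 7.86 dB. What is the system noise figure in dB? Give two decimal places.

3.84 dB

Convert to linear (a loss of L dB is a gain of −L dB): F_i = 10^(NF_i/10), G_i = 10^(G_i,dB/10)
  Stage 1: F_1 = 10^(3.34/10) = 2.158, G_1 = 10^(12.9/10) = 19.50
  Stage 2: F_2 = 10^(7.86/10) = 6.109, G_2 = 10^(−6.74/10) = 0.2118
Friis cascade:
  F = 2.158 + (6.109 − 1)/19.50 = 2.420
NF = 10 log₁₀(2.420) = 3.84 dB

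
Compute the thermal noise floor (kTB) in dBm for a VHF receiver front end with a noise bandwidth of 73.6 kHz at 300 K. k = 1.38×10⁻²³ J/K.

P_n = kTB = 1.38×10⁻²³ × 300 × 7.36×10⁴ = 3.05×10⁻¹⁶ W
In dBm: 10 log₁₀(3.05×10⁻¹⁶ / 10⁻³) = −125.2 dBm

−125.2 dBm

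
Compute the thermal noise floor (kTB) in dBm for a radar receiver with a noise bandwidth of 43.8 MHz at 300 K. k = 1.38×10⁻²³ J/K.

−97.4 dBm

P_n = kTB = 1.38×10⁻²³ × 300 × 4.38×10⁷ = 1.81×10⁻¹³ W
In dBm: 10 log₁₀(1.81×10⁻¹³ / 10⁻³) = −97.4 dBm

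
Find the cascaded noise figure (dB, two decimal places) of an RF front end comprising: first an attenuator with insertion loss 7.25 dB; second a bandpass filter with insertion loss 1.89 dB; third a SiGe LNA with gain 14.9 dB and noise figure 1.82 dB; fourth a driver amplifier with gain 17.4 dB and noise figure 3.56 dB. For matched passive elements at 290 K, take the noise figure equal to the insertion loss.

11.08 dB

Convert to linear (a loss of L dB is a gain of −L dB): F_i = 10^(NF_i/10), G_i = 10^(G_i,dB/10)
  Stage 1: F_1 = 10^(7.25/10) = 5.309, G_1 = 10^(−7.25/10) = 0.1884
  Stage 2: F_2 = 10^(1.89/10) = 1.545, G_2 = 10^(−1.89/10) = 0.6471
  Stage 3: F_3 = 10^(1.82/10) = 1.521, G_3 = 10^(14.9/10) = 30.90
  Stage 4: F_4 = 10^(3.56/10) = 2.270, G_4 = 10^(17.4/10) = 54.95
Friis cascade:
  F = 5.309 + (1.545 − 1)/0.1884 + (1.521 − 1)/0.1219 + (2.270 − 1)/3.767 = 12.81
NF = 10 log₁₀(12.81) = 11.08 dB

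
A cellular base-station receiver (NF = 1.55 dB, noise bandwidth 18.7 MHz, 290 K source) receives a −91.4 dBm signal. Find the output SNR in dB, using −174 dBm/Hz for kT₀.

8.3 dB

Noise floor: N = −174 + 10 log₁₀(B) + NF
10 log₁₀(1.87×10⁷) = 72.72 dB
N = −174 + 72.72 + 1.55 = −99.73 dBm
SNR = P_sig − N = −91.4 − (−99.73) = 8.33 dB → 8.3 dB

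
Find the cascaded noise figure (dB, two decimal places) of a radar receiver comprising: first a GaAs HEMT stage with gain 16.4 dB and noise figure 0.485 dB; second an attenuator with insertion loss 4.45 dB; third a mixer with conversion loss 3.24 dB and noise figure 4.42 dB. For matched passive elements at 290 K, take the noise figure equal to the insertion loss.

1.04 dB

Convert to linear (a loss of L dB is a gain of −L dB): F_i = 10^(NF_i/10), G_i = 10^(G_i,dB/10)
  Stage 1: F_1 = 10^(0.485/10) = 1.118, G_1 = 10^(16.4/10) = 43.65
  Stage 2: F_2 = 10^(4.45/10) = 2.786, G_2 = 10^(−4.45/10) = 0.3589
  Stage 3: F_3 = 10^(4.42/10) = 2.767, G_3 = 10^(−3.24/10) = 0.4742
Friis cascade:
  F = 1.118 + (2.786 − 1)/43.65 + (2.767 − 1)/15.67 = 1.272
NF = 10 log₁₀(1.272) = 1.04 dB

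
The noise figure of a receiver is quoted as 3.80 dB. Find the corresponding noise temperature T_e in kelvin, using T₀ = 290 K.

F = 10^(3.80/10) = 2.39883
T_e = (F − 1)·T₀ = (2.39883 − 1) × 290 = 406 K

406 K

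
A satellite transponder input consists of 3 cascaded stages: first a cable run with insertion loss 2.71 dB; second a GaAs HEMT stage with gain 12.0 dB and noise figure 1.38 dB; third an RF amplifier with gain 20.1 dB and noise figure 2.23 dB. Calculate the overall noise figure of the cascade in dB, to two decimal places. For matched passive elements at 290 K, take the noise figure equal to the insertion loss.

4.22 dB

Convert to linear (a loss of L dB is a gain of −L dB): F_i = 10^(NF_i/10), G_i = 10^(G_i,dB/10)
  Stage 1: F_1 = 10^(2.71/10) = 1.866, G_1 = 10^(−2.71/10) = 0.5358
  Stage 2: F_2 = 10^(1.38/10) = 1.374, G_2 = 10^(12.0/10) = 15.85
  Stage 3: F_3 = 10^(2.23/10) = 1.671, G_3 = 10^(20.1/10) = 102.3
Friis cascade:
  F = 1.866 + (1.374 − 1)/0.5358 + (1.671 − 1)/8.492 = 2.644
NF = 10 log₁₀(2.644) = 4.22 dB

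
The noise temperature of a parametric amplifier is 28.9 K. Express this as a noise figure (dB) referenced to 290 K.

F = 1 + T_e/T₀ = 1 + 28.9/290 = 1.09966
NF = 10 log₁₀(1.09966) = 0.413 dB

0.413 dB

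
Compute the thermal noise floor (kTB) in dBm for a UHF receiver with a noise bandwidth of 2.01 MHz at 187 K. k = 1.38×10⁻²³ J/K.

−112.9 dBm

P_n = kTB = 1.38×10⁻²³ × 187 × 2.01×10⁶ = 5.19×10⁻¹⁵ W
In dBm: 10 log₁₀(5.19×10⁻¹⁵ / 10⁻³) = −112.9 dBm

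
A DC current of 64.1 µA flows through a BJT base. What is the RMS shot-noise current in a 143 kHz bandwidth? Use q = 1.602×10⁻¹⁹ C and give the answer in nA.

1.71 nA

I_n = √(2qI·B)
2qI·B = 2 × 1.602×10⁻¹⁹ × 6.41×10⁻⁵ × 1.43×10⁵ = 2.94×10⁻¹⁸ A²
I_n = √(2.94×10⁻¹⁸) = 1.71×10⁻⁹ A = 1.71 nA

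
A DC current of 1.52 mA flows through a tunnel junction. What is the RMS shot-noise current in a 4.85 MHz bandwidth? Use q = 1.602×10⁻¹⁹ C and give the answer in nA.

I_n = √(2qI·B)
2qI·B = 2 × 1.602×10⁻¹⁹ × 1.52×10⁻³ × 4.85×10⁶ = 2.36×10⁻¹⁵ A²
I_n = √(2.36×10⁻¹⁵) = 4.86×10⁻⁸ A = 48.6 nA

48.6 nA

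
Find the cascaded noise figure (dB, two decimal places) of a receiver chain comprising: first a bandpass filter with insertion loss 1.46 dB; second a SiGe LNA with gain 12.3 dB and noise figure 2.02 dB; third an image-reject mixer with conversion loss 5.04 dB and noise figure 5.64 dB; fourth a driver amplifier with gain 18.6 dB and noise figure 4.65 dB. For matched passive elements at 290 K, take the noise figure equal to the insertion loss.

Convert to linear (a loss of L dB is a gain of −L dB): F_i = 10^(NF_i/10), G_i = 10^(G_i,dB/10)
  Stage 1: F_1 = 10^(1.46/10) = 1.400, G_1 = 10^(−1.46/10) = 0.7145
  Stage 2: F_2 = 10^(2.02/10) = 1.592, G_2 = 10^(12.3/10) = 16.98
  Stage 3: F_3 = 10^(5.64/10) = 3.664, G_3 = 10^(−5.04/10) = 0.3133
  Stage 4: F_4 = 10^(4.65/10) = 2.917, G_4 = 10^(18.6/10) = 72.44
Friis cascade:
  F = 1.400 + (1.592 − 1)/0.7145 + (3.664 − 1)/12.13 + (2.917 − 1)/3.802 = 2.952
NF = 10 log₁₀(2.952) = 4.70 dB

4.70 dB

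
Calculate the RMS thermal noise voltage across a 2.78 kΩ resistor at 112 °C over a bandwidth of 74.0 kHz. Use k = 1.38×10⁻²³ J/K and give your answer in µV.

T = 112 °C + 273.15 = 385.15 K
V_n = √(4kTRB)
4kTRB = 4 × 1.38×10⁻²³ × 385.15 × 2.78×10³ × 7.40×10⁴ = 4.37×10⁻¹² V²
V_n = √(4.37×10⁻¹²) = 2.09×10⁻⁶ V = 2.09 µV

2.09 µV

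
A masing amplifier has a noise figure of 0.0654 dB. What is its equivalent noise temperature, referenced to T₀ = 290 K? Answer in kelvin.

F = 10^(0.0654/10) = 1.01517
T_e = (F − 1)·T₀ = (1.01517 − 1) × 290 = 4.40 K

4.40 K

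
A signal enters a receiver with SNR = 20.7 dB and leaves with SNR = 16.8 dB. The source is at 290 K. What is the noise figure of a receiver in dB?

NF (dB) = SNR_in(dB) − SNR_out(dB) when the source is at T₀
NF = 20.7 − 16.8 = 3.9 dB

3.9 dB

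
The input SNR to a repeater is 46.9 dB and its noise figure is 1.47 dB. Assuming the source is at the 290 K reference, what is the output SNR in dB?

By definition F = SNR_in/SNR_out, so in dB: SNR_out = SNR_in − NF
SNR_out = 46.9 − 1.47 = 45.43 dB

45.43 dB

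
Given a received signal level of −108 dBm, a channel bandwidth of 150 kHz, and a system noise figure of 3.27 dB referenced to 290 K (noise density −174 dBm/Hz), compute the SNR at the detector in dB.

11.0 dB

Noise floor: N = −174 + 10 log₁₀(B) + NF
10 log₁₀(1.50×10⁵) = 51.76 dB
N = −174 + 51.76 + 3.27 = −118.97 dBm
SNR = P_sig − N = −108 − (−118.97) = 10.97 dB → 11.0 dB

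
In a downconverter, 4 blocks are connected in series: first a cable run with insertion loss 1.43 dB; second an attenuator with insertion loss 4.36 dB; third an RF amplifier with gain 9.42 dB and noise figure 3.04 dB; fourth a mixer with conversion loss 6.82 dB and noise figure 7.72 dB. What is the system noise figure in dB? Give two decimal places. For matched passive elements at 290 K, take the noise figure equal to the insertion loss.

Convert to linear (a loss of L dB is a gain of −L dB): F_i = 10^(NF_i/10), G_i = 10^(G_i,dB/10)
  Stage 1: F_1 = 10^(1.43/10) = 1.390, G_1 = 10^(−1.43/10) = 0.7194
  Stage 2: F_2 = 10^(4.36/10) = 2.729, G_2 = 10^(−4.36/10) = 0.3664
  Stage 3: F_3 = 10^(3.04/10) = 2.014, G_3 = 10^(9.42/10) = 8.750
  Stage 4: F_4 = 10^(7.72/10) = 5.916, G_4 = 10^(−6.82/10) = 0.2080
Friis cascade:
  F = 1.390 + (2.729 − 1)/0.7194 + (2.014 − 1)/0.2636 + (5.916 − 1)/2.307 = 9.769
NF = 10 log₁₀(9.769) = 9.90 dB

9.90 dB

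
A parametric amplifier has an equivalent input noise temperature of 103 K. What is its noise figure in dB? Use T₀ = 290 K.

F = 1 + T_e/T₀ = 1 + 103/290 = 1.35517
NF = 10 log₁₀(1.35517) = 1.32 dB

1.32 dB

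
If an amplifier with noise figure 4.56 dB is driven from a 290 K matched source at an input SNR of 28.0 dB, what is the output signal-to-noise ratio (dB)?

23.44 dB

By definition F = SNR_in/SNR_out, so in dB: SNR_out = SNR_in − NF
SNR_out = 28.0 − 4.56 = 23.44 dB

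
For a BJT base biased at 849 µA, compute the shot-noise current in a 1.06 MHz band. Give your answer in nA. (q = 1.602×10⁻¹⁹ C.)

17.0 nA

I_n = √(2qI·B)
2qI·B = 2 × 1.602×10⁻¹⁹ × 8.49×10⁻⁴ × 1.06×10⁶ = 2.88×10⁻¹⁶ A²
I_n = √(2.88×10⁻¹⁶) = 1.70×10⁻⁸ A = 17.0 nA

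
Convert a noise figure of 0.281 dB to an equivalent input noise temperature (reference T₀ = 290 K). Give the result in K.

19.4 K

F = 10^(0.281/10) = 1.06684
T_e = (F − 1)·T₀ = (1.06684 − 1) × 290 = 19.4 K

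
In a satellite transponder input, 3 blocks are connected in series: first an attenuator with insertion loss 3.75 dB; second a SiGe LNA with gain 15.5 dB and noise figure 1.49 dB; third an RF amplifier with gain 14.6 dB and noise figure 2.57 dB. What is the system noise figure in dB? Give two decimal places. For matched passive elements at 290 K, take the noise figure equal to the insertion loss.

5.31 dB

Convert to linear (a loss of L dB is a gain of −L dB): F_i = 10^(NF_i/10), G_i = 10^(G_i,dB/10)
  Stage 1: F_1 = 10^(3.75/10) = 2.371, G_1 = 10^(−3.75/10) = 0.4217
  Stage 2: F_2 = 10^(1.49/10) = 1.409, G_2 = 10^(15.5/10) = 35.48
  Stage 3: F_3 = 10^(2.57/10) = 1.807, G_3 = 10^(14.6/10) = 28.84
Friis cascade:
  F = 2.371 + (1.409 − 1)/0.4217 + (1.807 − 1)/14.96 = 3.396
NF = 10 log₁₀(3.396) = 5.31 dB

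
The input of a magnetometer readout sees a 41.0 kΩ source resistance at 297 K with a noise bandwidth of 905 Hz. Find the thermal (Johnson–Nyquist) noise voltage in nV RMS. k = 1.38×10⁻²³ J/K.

780 nV

V_n = √(4kTRB)
4kTRB = 4 × 1.38×10⁻²³ × 297 × 4.10×10⁴ × 9.05×10² = 6.08×10⁻¹³ V²
V_n = √(6.08×10⁻¹³) = 7.80×10⁻⁷ V = 780 nV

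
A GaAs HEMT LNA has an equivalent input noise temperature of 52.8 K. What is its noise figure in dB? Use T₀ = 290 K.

F = 1 + T_e/T₀ = 1 + 52.8/290 = 1.18207
NF = 10 log₁₀(1.18207) = 0.726 dB

0.726 dB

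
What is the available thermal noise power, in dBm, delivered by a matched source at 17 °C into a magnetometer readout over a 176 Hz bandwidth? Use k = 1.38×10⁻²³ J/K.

−151.5 dBm

T = 17 °C + 273.15 = 290.15 K
P_n = kTB = 1.38×10⁻²³ × 290.15 × 1.76×10² = 7.05×10⁻¹⁹ W
In dBm: 10 log₁₀(7.05×10⁻¹⁹ / 10⁻³) = −151.5 dBm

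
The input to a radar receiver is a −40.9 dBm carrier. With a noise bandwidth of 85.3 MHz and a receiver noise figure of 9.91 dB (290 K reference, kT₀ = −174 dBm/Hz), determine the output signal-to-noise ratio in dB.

43.9 dB

Noise floor: N = −174 + 10 log₁₀(B) + NF
10 log₁₀(8.53×10⁷) = 79.31 dB
N = −174 + 79.31 + 9.91 = −84.78 dBm
SNR = P_sig − N = −40.9 − (−84.78) = 43.88 dB → 43.9 dB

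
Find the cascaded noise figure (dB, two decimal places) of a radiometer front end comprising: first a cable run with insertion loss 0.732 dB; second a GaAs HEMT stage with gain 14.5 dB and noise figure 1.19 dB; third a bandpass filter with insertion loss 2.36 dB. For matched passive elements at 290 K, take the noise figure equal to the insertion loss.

2.01 dB

Convert to linear (a loss of L dB is a gain of −L dB): F_i = 10^(NF_i/10), G_i = 10^(G_i,dB/10)
  Stage 1: F_1 = 10^(0.732/10) = 1.184, G_1 = 10^(−0.732/10) = 0.8449
  Stage 2: F_2 = 10^(1.19/10) = 1.315, G_2 = 10^(14.5/10) = 28.18
  Stage 3: F_3 = 10^(2.36/10) = 1.722, G_3 = 10^(−2.36/10) = 0.5808
Friis cascade:
  F = 1.184 + (1.315 − 1)/0.8449 + (1.722 − 1)/23.81 = 1.587
NF = 10 log₁₀(1.587) = 2.01 dB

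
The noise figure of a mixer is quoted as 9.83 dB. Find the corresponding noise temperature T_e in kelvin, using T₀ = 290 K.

2499 K

F = 10^(9.83/10) = 9.61612
T_e = (F − 1)·T₀ = (9.61612 − 1) × 290 = 2499 K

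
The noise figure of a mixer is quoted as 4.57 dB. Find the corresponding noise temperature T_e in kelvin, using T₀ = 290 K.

541 K

F = 10^(4.57/10) = 2.86418
T_e = (F − 1)·T₀ = (2.86418 − 1) × 290 = 541 K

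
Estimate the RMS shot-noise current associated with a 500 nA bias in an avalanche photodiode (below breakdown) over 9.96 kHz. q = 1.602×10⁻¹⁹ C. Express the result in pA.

39.9 pA

I_n = √(2qI·B)
2qI·B = 2 × 1.602×10⁻¹⁹ × 5.00×10⁻⁷ × 9.96×10³ = 1.60×10⁻²¹ A²
I_n = √(1.60×10⁻²¹) = 3.99×10⁻¹¹ A = 39.9 pA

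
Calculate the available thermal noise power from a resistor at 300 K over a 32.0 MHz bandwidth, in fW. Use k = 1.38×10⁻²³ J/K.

P_n = kTB = 1.38×10⁻²³ × 300 × 3.20×10⁷ = 1.32×10⁻¹³ W = 132 fW

132 fW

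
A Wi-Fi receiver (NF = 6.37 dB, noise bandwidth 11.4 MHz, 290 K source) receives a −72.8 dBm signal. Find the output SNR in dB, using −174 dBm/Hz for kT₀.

24.3 dB

Noise floor: N = −174 + 10 log₁₀(B) + NF
10 log₁₀(1.14×10⁷) = 70.57 dB
N = −174 + 70.57 + 6.37 = −97.06 dBm
SNR = P_sig − N = −72.8 − (−97.06) = 24.26 dB → 24.3 dB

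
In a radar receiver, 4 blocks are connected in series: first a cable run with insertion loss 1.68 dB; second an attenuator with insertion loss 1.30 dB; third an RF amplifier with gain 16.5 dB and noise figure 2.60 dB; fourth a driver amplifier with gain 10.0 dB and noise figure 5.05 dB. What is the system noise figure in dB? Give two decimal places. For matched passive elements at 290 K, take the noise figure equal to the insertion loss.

Convert to linear (a loss of L dB is a gain of −L dB): F_i = 10^(NF_i/10), G_i = 10^(G_i,dB/10)
  Stage 1: F_1 = 10^(1.68/10) = 1.472, G_1 = 10^(−1.68/10) = 0.6792
  Stage 2: F_2 = 10^(1.30/10) = 1.349, G_2 = 10^(−1.30/10) = 0.7413
  Stage 3: F_3 = 10^(2.60/10) = 1.820, G_3 = 10^(16.5/10) = 44.67
  Stage 4: F_4 = 10^(5.05/10) = 3.199, G_4 = 10^(10.0/10) = 10.00
Friis cascade:
  F = 1.472 + (1.349 − 1)/0.6792 + (1.820 − 1)/0.5035 + (3.199 − 1)/22.49 = 3.712
NF = 10 log₁₀(3.712) = 5.70 dB

5.70 dB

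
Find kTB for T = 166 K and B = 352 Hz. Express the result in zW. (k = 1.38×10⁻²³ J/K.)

P_n = kTB = 1.38×10⁻²³ × 166 × 3.52×10² = 8.06×10⁻¹⁹ W = 806 zW

806 zW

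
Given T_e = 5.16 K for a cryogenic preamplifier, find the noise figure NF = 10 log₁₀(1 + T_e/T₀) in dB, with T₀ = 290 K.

F = 1 + T_e/T₀ = 1 + 5.16/290 = 1.01779
NF = 10 log₁₀(1.01779) = 0.077 dB

0.077 dB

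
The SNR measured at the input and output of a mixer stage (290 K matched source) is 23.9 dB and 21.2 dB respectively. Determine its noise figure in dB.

NF (dB) = SNR_in(dB) − SNR_out(dB) when the source is at T₀
NF = 23.9 − 21.2 = 2.7 dB

2.7 dB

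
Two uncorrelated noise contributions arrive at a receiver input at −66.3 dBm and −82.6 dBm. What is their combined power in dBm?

Convert to linear, add, convert back:
P₁ = 2.34×10⁻¹⁰ W, P₂ = 5.50×10⁻¹² W
P_tot = 2.40×10⁻¹⁰ W → 10 log₁₀(P_tot / 10⁻³) = −66.2 dBm

−66.2 dBm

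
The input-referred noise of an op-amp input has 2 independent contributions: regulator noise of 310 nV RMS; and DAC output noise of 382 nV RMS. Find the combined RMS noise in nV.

492 nV

Uncorrelated sources add in power (mean-square): V_tot = √(ΣV_i²)
V_tot = √[(3.10×10⁻⁷)² + (3.82×10⁻⁷)²] = 4.92×10⁻⁷ V = 492 nV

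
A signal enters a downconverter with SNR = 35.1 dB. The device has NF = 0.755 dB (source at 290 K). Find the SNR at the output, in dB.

34.345 dB

By definition F = SNR_in/SNR_out, so in dB: SNR_out = SNR_in − NF
SNR_out = 35.1 − 0.755 = 34.345 dB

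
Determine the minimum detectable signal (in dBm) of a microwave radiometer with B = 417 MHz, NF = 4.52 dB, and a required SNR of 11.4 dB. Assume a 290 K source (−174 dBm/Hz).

Sensitivity = −174 + 10 log₁₀(B) + NF + SNR_min
= −174 + 86.2 + 4.52 + 11.4
= −71.88 dBm → −71.9 dBm

−71.9 dBm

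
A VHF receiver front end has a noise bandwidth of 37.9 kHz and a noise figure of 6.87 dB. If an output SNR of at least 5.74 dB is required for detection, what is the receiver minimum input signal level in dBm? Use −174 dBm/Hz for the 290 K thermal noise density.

Sensitivity = −174 + 10 log₁₀(B) + NF + SNR_min
= −174 + 45.79 + 6.87 + 5.74
= −115.60 dBm → −115.6 dBm

−115.6 dBm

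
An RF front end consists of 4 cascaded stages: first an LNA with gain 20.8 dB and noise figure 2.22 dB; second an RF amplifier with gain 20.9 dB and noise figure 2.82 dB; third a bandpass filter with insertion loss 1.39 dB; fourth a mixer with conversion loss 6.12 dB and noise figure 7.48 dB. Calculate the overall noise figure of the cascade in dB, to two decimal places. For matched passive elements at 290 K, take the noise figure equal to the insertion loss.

2.24 dB

Convert to linear (a loss of L dB is a gain of −L dB): F_i = 10^(NF_i/10), G_i = 10^(G_i,dB/10)
  Stage 1: F_1 = 10^(2.22/10) = 1.667, G_1 = 10^(20.8/10) = 120.2
  Stage 2: F_2 = 10^(2.82/10) = 1.914, G_2 = 10^(20.9/10) = 123.0
  Stage 3: F_3 = 10^(1.39/10) = 1.377, G_3 = 10^(−1.39/10) = 0.7261
  Stage 4: F_4 = 10^(7.48/10) = 5.598, G_4 = 10^(−6.12/10) = 0.2443
Friis cascade:
  F = 1.667 + (1.914 − 1)/120.2 + (1.377 − 1)/1.479×10⁴ + (5.598 − 1)/1.074×10⁴ = 1.675
NF = 10 log₁₀(1.675) = 2.24 dB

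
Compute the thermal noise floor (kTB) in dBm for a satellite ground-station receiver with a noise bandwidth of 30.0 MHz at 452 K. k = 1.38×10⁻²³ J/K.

P_n = kTB = 1.38×10⁻²³ × 452 × 3.00×10⁷ = 1.87×10⁻¹³ W
In dBm: 10 log₁₀(1.87×10⁻¹³ / 10⁻³) = −97.3 dBm

−97.3 dBm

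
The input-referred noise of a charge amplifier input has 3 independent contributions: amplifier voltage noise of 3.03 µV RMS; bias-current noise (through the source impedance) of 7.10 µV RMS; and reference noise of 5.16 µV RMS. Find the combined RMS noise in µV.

9.29 µV

Uncorrelated sources add in power (mean-square): V_tot = √(ΣV_i²)
V_tot = √[(3.03×10⁻⁶)² + (7.10×10⁻⁶)² + (5.16×10⁻⁶)²] = 9.29×10⁻⁶ V = 9.29 µV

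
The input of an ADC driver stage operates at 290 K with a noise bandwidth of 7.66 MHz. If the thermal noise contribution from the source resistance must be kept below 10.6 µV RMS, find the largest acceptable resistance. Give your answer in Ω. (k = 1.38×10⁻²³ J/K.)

Johnson–Nyquist: V_n = √(4kTRB) ⇒ R = V_n² / (4kTB)
4kTB = 4 × 1.38×10⁻²³ × 290 × 7.66×10⁶ = 1.23×10⁻¹³
R = (1.06×10⁻⁵)² / 1.23×10⁻¹³ = 9.16×10² Ω = 916 Ω

916 Ω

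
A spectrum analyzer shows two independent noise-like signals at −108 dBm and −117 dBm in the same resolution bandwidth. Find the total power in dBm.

Convert to linear, add, convert back:
P₁ = 1.58×10⁻¹⁴ W, P₂ = 2.00×10⁻¹⁵ W
P_tot = 1.78×10⁻¹⁴ W → 10 log₁₀(P_tot / 10⁻³) = −107.5 dBm

−107.5 dBm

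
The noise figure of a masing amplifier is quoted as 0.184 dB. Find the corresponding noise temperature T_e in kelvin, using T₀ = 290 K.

F = 10^(0.184/10) = 1.04328
T_e = (F − 1)·T₀ = (1.04328 − 1) × 290 = 12.6 K

12.6 K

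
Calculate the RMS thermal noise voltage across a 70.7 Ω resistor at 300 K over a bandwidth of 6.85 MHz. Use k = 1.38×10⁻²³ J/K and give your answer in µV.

2.83 µV

V_n = √(4kTRB)
4kTRB = 4 × 1.38×10⁻²³ × 300 × 7.07×10¹ × 6.85×10⁶ = 8.02×10⁻¹² V²
V_n = √(8.02×10⁻¹²) = 2.83×10⁻⁶ V = 2.83 µV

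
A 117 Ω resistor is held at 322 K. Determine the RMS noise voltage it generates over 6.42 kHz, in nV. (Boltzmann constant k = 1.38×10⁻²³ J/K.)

V_n = √(4kTRB)
4kTRB = 4 × 1.38×10⁻²³ × 322 × 1.17×10² × 6.42×10³ = 1.34×10⁻¹⁴ V²
V_n = √(1.34×10⁻¹⁴) = 1.16×10⁻⁷ V = 116 nV

116 nV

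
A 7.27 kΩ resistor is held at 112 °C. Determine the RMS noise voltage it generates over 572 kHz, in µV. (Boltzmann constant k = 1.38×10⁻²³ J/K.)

9.40 µV

T = 112 °C + 273.15 = 385.15 K
V_n = √(4kTRB)
4kTRB = 4 × 1.38×10⁻²³ × 385.15 × 7.27×10³ × 5.72×10⁵ = 8.84×10⁻¹¹ V²
V_n = √(8.84×10⁻¹¹) = 9.40×10⁻⁶ V = 9.40 µV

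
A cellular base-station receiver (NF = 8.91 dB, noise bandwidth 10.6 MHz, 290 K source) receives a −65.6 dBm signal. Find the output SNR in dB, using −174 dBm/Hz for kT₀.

29.2 dB

Noise floor: N = −174 + 10 log₁₀(B) + NF
10 log₁₀(1.06×10⁷) = 70.25 dB
N = −174 + 70.25 + 8.91 = −94.84 dBm
SNR = P_sig − N = −65.6 − (−94.84) = 29.24 dB → 29.2 dB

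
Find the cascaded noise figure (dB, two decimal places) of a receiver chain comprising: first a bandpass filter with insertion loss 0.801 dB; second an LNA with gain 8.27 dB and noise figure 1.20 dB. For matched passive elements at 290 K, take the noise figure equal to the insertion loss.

2.00 dB

Convert to linear (a loss of L dB is a gain of −L dB): F_i = 10^(NF_i/10), G_i = 10^(G_i,dB/10)
  Stage 1: F_1 = 10^(0.801/10) = 1.203, G_1 = 10^(−0.801/10) = 0.8316
  Stage 2: F_2 = 10^(1.20/10) = 1.318, G_2 = 10^(8.27/10) = 6.714
Friis cascade:
  F = 1.203 + (1.318 − 1)/0.8316 = 1.585
NF = 10 log₁₀(1.585) = 2.00 dB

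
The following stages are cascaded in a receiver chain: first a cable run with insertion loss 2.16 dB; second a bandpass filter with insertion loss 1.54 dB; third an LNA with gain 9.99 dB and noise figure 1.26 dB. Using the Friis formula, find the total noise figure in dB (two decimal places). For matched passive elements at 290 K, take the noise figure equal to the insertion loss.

Convert to linear (a loss of L dB is a gain of −L dB): F_i = 10^(NF_i/10), G_i = 10^(G_i,dB/10)
  Stage 1: F_1 = 10^(2.16/10) = 1.644, G_1 = 10^(−2.16/10) = 0.6081
  Stage 2: F_2 = 10^(1.54/10) = 1.426, G_2 = 10^(−1.54/10) = 0.7015
  Stage 3: F_3 = 10^(1.26/10) = 1.337, G_3 = 10^(9.99/10) = 9.977
Friis cascade:
  F = 1.644 + (1.426 − 1)/0.6081 + (1.337 − 1)/0.4266 = 3.133
NF = 10 log₁₀(3.133) = 4.96 dB

4.96 dB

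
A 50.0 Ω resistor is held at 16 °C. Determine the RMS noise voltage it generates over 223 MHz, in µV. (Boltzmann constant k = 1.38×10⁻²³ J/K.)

T = 16 °C + 273.15 = 289.15 K
V_n = √(4kTRB)
4kTRB = 4 × 1.38×10⁻²³ × 289.15 × 5.00×10¹ × 2.23×10⁸ = 1.78×10⁻¹⁰ V²
V_n = √(1.78×10⁻¹⁰) = 1.33×10⁻⁵ V = 13.3 µV

13.3 µV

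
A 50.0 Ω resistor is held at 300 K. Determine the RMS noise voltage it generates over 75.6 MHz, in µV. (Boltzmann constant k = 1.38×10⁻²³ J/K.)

V_n = √(4kTRB)
4kTRB = 4 × 1.38×10⁻²³ × 300 × 5.00×10¹ × 7.56×10⁷ = 6.26×10⁻¹¹ V²
V_n = √(6.26×10⁻¹¹) = 7.91×10⁻⁶ V = 7.91 µV

7.91 µV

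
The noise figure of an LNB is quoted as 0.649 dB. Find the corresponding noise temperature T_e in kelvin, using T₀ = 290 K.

F = 10^(0.649/10) = 1.16118
T_e = (F − 1)·T₀ = (1.16118 − 1) × 290 = 46.7 K

46.7 K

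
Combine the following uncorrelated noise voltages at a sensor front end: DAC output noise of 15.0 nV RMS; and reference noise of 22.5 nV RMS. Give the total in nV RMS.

27.0 nV

Uncorrelated sources add in power (mean-square): V_tot = √(ΣV_i²)
V_tot = √[(1.50×10⁻⁸)² + (2.25×10⁻⁸)²] = 2.70×10⁻⁸ V = 27.0 nV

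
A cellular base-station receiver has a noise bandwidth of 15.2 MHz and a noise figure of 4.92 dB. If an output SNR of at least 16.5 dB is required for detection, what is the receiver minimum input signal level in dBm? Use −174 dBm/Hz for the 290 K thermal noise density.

Sensitivity = −174 + 10 log₁₀(B) + NF + SNR_min
= −174 + 71.82 + 4.92 + 16.5
= −80.76 dBm → −80.8 dBm

−80.8 dBm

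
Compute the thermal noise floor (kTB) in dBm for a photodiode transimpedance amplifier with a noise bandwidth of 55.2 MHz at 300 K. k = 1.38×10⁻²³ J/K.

P_n = kTB = 1.38×10⁻²³ × 300 × 5.52×10⁷ = 2.29×10⁻¹³ W
In dBm: 10 log₁₀(2.29×10⁻¹³ / 10⁻³) = −96.4 dBm

−96.4 dBm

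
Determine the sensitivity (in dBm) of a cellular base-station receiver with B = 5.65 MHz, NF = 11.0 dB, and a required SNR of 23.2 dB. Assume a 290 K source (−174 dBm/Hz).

Sensitivity = −174 + 10 log₁₀(B) + NF + SNR_min
= −174 + 67.52 + 11.0 + 23.2
= −72.28 dBm → −72.3 dBm

−72.3 dBm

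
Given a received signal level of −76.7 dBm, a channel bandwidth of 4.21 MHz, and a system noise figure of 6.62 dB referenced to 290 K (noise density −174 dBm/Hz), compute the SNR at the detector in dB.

Noise floor: N = −174 + 10 log₁₀(B) + NF
10 log₁₀(4.21×10⁶) = 66.24 dB
N = −174 + 66.24 + 6.62 = −101.14 dBm
SNR = P_sig − N = −76.7 − (−101.14) = 24.44 dB → 24.4 dB

24.4 dB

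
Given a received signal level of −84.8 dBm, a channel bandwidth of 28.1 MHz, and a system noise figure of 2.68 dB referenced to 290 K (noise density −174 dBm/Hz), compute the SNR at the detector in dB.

Noise floor: N = −174 + 10 log₁₀(B) + NF
10 log₁₀(2.81×10⁷) = 74.49 dB
N = −174 + 74.49 + 2.68 = −96.83 dBm
SNR = P_sig − N = −84.8 − (−96.83) = 12.03 dB → 12.0 dB

12.0 dB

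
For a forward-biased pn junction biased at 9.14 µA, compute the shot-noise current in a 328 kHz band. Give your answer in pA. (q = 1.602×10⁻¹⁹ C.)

980 pA

I_n = √(2qI·B)
2qI·B = 2 × 1.602×10⁻¹⁹ × 9.14×10⁻⁶ × 3.28×10⁵ = 9.61×10⁻¹⁹ A²
I_n = √(9.61×10⁻¹⁹) = 9.80×10⁻¹⁰ A = 980 pA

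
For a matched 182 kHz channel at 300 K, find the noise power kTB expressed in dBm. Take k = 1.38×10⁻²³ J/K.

−121.2 dBm

P_n = kTB = 1.38×10⁻²³ × 300 × 1.82×10⁵ = 7.53×10⁻¹⁶ W
In dBm: 10 log₁₀(7.53×10⁻¹⁶ / 10⁻³) = −121.2 dBm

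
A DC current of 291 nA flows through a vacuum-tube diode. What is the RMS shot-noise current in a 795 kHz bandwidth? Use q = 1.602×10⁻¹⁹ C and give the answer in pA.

I_n = √(2qI·B)
2qI·B = 2 × 1.602×10⁻¹⁹ × 2.91×10⁻⁷ × 7.95×10⁵ = 7.41×10⁻²⁰ A²
I_n = √(7.41×10⁻²⁰) = 2.72×10⁻¹⁰ A = 272 pA

272 pA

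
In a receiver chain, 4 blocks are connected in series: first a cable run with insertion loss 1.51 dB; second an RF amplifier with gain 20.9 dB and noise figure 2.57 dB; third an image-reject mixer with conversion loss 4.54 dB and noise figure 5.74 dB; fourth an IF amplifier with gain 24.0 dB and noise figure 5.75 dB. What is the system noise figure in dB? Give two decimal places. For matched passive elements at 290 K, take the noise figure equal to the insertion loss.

Convert to linear (a loss of L dB is a gain of −L dB): F_i = 10^(NF_i/10), G_i = 10^(G_i,dB/10)
  Stage 1: F_1 = 10^(1.51/10) = 1.416, G_1 = 10^(−1.51/10) = 0.7063
  Stage 2: F_2 = 10^(2.57/10) = 1.807, G_2 = 10^(20.9/10) = 123.0
  Stage 3: F_3 = 10^(5.74/10) = 3.750, G_3 = 10^(−4.54/10) = 0.3516
  Stage 4: F_4 = 10^(5.75/10) = 3.758, G_4 = 10^(24.0/10) = 251.2
Friis cascade:
  F = 1.416 + (1.807 − 1)/0.7063 + (3.750 − 1)/86.90 + (3.758 − 1)/30.55 = 2.681
NF = 10 log₁₀(2.681) = 4.28 dB

4.28 dB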